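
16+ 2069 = 2085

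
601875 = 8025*75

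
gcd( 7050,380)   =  10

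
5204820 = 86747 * 60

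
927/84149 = 927/84149  =  0.01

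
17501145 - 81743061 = - 64241916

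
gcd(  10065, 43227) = 3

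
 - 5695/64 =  - 89 + 1/64 =- 88.98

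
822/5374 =411/2687 = 0.15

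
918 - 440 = 478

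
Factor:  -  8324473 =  - 8324473^1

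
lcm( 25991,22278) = 155946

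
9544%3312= 2920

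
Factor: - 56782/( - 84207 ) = 2^1 *3^( - 1)*11^1*29^1*89^1*28069^(  -  1 ) 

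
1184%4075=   1184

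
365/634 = 365/634 = 0.58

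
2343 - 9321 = -6978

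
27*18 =486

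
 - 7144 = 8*( - 893)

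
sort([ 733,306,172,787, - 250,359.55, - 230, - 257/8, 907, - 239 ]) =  [ - 250, - 239, - 230,-257/8,172, 306,359.55, 733,787, 907] 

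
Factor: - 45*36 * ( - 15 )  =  2^2 *3^5*5^2 = 24300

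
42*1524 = 64008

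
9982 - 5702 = 4280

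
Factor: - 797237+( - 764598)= - 5^1*11^1*  73^1 * 389^1 = - 1561835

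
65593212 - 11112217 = 54480995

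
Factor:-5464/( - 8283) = 2^3*3^( - 1) * 11^ ( - 1)*251^(  -  1)*683^1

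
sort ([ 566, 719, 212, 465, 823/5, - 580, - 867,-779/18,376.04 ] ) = [ - 867, - 580, - 779/18,823/5 , 212,376.04, 465,566,719] 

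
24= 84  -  60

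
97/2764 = 97/2764= 0.04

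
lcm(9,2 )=18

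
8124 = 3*2708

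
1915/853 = 2 + 209/853 = 2.25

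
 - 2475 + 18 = -2457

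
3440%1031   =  347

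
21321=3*7107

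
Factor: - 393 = -3^1 * 131^1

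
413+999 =1412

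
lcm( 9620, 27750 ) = 721500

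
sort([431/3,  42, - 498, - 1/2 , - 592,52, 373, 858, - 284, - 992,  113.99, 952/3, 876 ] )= [ - 992, - 592, - 498, - 284, - 1/2,42,  52, 113.99, 431/3,952/3, 373, 858, 876 ]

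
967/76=967/76 = 12.72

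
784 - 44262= -43478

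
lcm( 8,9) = 72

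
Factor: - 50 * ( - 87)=4350=2^1 * 3^1 * 5^2 * 29^1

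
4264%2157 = 2107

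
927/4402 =927/4402 = 0.21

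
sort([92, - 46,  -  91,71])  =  [ - 91, - 46,71, 92] 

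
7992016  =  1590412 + 6401604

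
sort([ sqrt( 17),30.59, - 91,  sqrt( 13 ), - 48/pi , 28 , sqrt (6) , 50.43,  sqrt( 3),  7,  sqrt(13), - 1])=[ - 91, - 48/pi, - 1,  sqrt(3),  sqrt( 6 ),sqrt( 13) , sqrt (13),  sqrt (17 ), 7,28,30.59, 50.43]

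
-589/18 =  - 33  +  5/18 = -32.72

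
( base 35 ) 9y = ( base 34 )A9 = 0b101011101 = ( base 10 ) 349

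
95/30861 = 95/30861 = 0.00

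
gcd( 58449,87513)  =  3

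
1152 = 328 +824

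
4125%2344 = 1781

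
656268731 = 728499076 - 72230345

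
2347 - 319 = 2028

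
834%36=6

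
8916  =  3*2972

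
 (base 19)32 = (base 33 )1q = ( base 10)59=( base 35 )1o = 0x3b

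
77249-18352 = 58897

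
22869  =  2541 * 9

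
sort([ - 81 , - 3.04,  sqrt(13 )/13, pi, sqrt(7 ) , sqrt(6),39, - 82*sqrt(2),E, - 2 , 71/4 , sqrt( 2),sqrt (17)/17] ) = [ - 82*sqrt( 2 ), -81, - 3.04,-2 , sqrt(17)/17, sqrt( 13 )/13 , sqrt( 2 ),sqrt(6), sqrt(7 ),E, pi,71/4,39]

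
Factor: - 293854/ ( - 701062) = 11^1* 37^1 * 971^( - 1) = 407/971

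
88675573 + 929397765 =1018073338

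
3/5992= 3/5992 = 0.00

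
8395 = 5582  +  2813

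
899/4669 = 31/161 = 0.19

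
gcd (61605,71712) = 9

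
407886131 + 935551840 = 1343437971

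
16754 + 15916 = 32670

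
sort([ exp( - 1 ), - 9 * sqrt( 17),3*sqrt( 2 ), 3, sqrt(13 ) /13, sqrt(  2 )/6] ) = [ - 9*sqrt (17 ),  sqrt( 2)/6,  sqrt( 13)/13,  exp ( -1), 3,3*sqrt( 2) ] 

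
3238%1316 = 606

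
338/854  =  169/427 = 0.40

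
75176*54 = 4059504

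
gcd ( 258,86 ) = 86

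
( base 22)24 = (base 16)30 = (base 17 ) 2e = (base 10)48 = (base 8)60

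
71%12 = 11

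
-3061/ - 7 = 3061/7 = 437.29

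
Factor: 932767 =11^1 * 19^1*4463^1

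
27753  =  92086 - 64333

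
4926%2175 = 576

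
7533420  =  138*54590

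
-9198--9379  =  181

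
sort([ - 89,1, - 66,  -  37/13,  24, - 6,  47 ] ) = [ - 89,-66,-6, - 37/13,  1,24,  47 ] 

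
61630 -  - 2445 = 64075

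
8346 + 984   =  9330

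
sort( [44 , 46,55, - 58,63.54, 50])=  [ - 58,44,46, 50,55,63.54 ]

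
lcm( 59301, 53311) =5277789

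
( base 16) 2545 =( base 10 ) 9541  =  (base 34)88L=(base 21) 10d7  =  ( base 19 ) 1783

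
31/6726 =31/6726 = 0.00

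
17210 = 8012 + 9198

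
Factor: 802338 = 2^1 * 3^1 * 133723^1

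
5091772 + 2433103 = 7524875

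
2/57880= 1/28940  =  0.00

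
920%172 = 60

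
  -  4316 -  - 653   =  -3663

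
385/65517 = 385/65517 = 0.01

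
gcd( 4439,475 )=1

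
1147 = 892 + 255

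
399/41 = 399/41 = 9.73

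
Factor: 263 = 263^1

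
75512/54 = 1398 + 10/27 = 1398.37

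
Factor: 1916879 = 101^1*18979^1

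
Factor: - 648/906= - 108/151  =  - 2^2*3^3*151^( - 1 )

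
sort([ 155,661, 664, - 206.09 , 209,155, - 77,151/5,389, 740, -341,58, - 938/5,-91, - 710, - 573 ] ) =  [ - 710, - 573, - 341, - 206.09, - 938/5, - 91,- 77,151/5,58, 155, 155,209,  389 , 661,664,740 ] 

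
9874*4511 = 44541614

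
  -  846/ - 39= 21 + 9/13  =  21.69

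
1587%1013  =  574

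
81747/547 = 149+244/547 = 149.45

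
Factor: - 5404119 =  - 3^1*7^1*257339^1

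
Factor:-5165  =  -5^1*1033^1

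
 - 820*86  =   - 70520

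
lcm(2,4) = 4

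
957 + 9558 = 10515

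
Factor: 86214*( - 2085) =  - 179756190= - 2^1*3^2  *  5^1 * 139^1*14369^1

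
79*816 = 64464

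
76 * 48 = 3648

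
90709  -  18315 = 72394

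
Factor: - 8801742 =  - 2^1 * 3^1*1466957^1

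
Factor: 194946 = 2^1  *3^1 *32491^1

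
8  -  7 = 1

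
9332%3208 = 2916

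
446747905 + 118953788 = 565701693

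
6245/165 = 1249/33 = 37.85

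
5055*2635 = 13319925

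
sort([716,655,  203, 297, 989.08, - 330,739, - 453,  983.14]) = [ - 453,-330,203,  297,655, 716, 739,983.14 , 989.08 ] 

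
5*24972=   124860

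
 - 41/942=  - 41/942  =  - 0.04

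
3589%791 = 425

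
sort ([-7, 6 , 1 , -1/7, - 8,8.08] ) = [ - 8, - 7, - 1/7, 1,6,8.08 ]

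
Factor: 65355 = 3^1*5^1* 4357^1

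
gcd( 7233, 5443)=1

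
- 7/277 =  - 7/277 = - 0.03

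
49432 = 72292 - 22860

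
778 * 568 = 441904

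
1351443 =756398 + 595045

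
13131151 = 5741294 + 7389857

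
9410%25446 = 9410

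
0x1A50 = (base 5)203421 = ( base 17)1654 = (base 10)6736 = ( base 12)3A94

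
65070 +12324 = 77394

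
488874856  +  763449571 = 1252324427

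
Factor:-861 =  - 3^1 * 7^1*41^1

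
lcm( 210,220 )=4620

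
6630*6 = 39780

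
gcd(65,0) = 65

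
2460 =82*30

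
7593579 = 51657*147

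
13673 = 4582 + 9091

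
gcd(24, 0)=24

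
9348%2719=1191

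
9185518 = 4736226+4449292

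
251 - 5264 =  - 5013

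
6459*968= 6252312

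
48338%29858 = 18480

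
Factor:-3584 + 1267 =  - 2317 = -  7^1*331^1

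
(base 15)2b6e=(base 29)b2k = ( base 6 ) 111105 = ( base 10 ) 9329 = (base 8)22161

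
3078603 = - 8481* ( - 363 ) 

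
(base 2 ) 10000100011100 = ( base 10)8476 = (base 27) bgp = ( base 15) 27a1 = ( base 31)8pd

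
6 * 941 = 5646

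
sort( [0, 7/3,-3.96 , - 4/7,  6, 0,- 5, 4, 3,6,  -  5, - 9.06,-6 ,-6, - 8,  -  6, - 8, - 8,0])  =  [-9.06 , - 8, - 8, - 8, - 6, - 6,  -  6,- 5, -5, - 3.96,  -  4/7, 0,  0 , 0, 7/3,3, 4, 6, 6 ]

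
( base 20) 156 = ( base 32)fq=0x1FA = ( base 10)506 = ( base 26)jc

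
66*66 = 4356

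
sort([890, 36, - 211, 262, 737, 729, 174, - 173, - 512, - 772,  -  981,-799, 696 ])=[  -  981, - 799, - 772, - 512, - 211,-173, 36, 174, 262, 696, 729, 737, 890 ] 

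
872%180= 152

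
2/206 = 1/103 = 0.01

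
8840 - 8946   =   - 106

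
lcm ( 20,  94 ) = 940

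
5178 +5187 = 10365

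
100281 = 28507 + 71774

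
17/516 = 17/516=0.03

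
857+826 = 1683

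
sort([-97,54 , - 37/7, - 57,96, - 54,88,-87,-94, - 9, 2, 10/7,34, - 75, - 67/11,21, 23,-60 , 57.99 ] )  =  [ - 97,-94, - 87,-75, - 60, - 57, - 54, - 9,-67/11, -37/7,10/7,2, 21,23,34,54,57.99 , 88,96 ]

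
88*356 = 31328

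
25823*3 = 77469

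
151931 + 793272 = 945203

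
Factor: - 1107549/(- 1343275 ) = 3^2*5^ ( - 2) * 109^1 * 1129^1 * 53731^(-1 )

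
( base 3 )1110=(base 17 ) 25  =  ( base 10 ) 39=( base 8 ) 47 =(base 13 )30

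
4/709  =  4/709= 0.01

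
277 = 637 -360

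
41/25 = 41/25= 1.64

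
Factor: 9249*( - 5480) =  - 50684520 = - 2^3*3^1*5^1*137^1*3083^1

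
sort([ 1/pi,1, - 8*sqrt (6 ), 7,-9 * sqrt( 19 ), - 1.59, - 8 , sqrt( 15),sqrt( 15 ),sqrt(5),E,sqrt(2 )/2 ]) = [ - 9*sqrt( 19 ), - 8*sqrt( 6 ), - 8, - 1.59,  1/pi , sqrt(2) /2,1,sqrt ( 5),E, sqrt( 15 ), sqrt( 15 ),7 ]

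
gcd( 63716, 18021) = 1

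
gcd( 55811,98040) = 1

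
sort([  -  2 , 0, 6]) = [ -2, 0, 6] 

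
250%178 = 72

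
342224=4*85556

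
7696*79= 607984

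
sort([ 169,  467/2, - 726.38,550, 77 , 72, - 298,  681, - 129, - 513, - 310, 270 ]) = [  -  726.38, - 513, - 310, - 298,-129,72, 77,169,467/2,  270  ,  550,681 ] 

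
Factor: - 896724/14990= - 448362/7495 = -  2^1*3^3 *5^( - 1)*19^2*23^1*1499^( - 1 ) 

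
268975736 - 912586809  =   - 643611073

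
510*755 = 385050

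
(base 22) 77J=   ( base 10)3561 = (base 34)32p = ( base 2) 110111101001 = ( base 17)C58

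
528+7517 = 8045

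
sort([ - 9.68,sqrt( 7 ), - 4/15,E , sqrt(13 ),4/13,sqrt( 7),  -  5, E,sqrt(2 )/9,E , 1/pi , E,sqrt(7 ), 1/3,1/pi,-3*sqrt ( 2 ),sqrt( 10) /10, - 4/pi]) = [ - 9.68, - 5, - 3*sqrt(2 ) ,- 4/pi,-4/15,sqrt( 2)/9, 4/13, sqrt (10) /10 , 1/pi, 1/pi,1/3,sqrt(7),sqrt(7),sqrt(7), E, E,E,E, sqrt( 13 )] 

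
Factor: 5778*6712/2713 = 38781936/2713 = 2^4*3^3*107^1*839^1*2713^( - 1)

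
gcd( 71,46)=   1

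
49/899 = 49/899 = 0.05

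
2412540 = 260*9279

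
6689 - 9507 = -2818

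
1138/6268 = 569/3134=0.18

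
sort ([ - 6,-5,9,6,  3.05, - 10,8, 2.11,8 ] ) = [ -10, - 6, - 5, 2.11,3.05, 6, 8, 8, 9]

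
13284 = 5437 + 7847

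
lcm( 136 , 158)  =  10744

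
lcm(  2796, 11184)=11184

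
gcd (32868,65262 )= 6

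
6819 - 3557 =3262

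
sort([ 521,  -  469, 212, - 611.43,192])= [ - 611.43, - 469,192,212,  521]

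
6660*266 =1771560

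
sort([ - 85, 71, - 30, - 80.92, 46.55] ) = [ - 85 , -80.92, - 30, 46.55, 71 ]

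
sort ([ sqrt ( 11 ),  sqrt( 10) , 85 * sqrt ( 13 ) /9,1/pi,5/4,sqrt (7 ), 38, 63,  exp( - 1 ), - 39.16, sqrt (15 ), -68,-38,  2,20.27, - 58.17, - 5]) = [-68 ,  -  58.17, -39.16 , - 38, - 5, 1/pi,  exp( -1), 5/4,2,sqrt(7),sqrt(10 ), sqrt( 11),  sqrt(15 ), 20.27, 85*sqrt( 13 ) /9 , 38, 63] 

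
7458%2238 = 744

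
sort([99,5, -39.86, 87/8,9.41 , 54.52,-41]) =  [ - 41 , - 39.86 , 5,9.41,87/8,54.52,99]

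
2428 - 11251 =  -8823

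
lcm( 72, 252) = 504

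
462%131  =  69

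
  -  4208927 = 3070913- 7279840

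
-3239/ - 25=3239/25 = 129.56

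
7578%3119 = 1340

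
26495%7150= 5045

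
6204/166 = 3102/83 = 37.37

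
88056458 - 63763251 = 24293207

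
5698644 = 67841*84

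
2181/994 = 2181/994 = 2.19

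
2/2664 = 1/1332 = 0.00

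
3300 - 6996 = - 3696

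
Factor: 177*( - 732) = - 2^2*3^2*59^1*61^1= - 129564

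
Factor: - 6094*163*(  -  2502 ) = 2^2*3^2*11^1*139^1*163^1*277^1 = 2485291644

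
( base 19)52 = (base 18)57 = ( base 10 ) 97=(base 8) 141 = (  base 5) 342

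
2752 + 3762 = 6514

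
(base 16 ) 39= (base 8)71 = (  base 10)57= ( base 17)36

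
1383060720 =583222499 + 799838221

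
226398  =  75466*3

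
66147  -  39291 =26856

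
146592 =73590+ 73002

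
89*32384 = 2882176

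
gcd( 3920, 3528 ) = 392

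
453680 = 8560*53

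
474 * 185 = 87690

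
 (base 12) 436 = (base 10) 618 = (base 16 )26a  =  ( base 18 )1G6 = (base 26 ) NK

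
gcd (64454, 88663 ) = 1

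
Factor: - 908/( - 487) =2^2*227^1*487^( - 1 )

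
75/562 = 75/562=0.13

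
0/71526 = 0 = 0.00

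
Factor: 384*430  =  2^8*3^1 * 5^1 * 43^1 = 165120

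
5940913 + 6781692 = 12722605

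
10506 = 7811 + 2695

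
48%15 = 3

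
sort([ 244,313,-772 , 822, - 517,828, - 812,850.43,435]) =[ - 812, - 772, - 517,244,313,  435, 822, 828,850.43 ] 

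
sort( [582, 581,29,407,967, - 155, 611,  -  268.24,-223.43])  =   [ - 268.24,  -  223.43,  -  155,  29,407,581, 582,611,967 ] 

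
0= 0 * 11254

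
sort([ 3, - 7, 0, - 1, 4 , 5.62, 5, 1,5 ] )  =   [ - 7 , - 1,0 , 1, 3, 4, 5, 5,5.62]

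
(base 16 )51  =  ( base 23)3c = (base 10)81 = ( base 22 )3f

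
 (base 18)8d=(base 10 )157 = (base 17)94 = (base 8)235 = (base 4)2131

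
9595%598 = 27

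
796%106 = 54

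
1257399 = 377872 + 879527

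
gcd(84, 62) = 2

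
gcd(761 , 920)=1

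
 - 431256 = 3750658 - 4181914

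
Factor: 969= 3^1*17^1 * 19^1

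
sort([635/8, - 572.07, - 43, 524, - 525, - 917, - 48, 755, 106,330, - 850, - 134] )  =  [ - 917, - 850, - 572.07 , - 525,-134, - 48, - 43, 635/8,106,330,524,755 ]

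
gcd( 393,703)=1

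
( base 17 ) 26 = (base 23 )1h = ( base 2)101000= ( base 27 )1d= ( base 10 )40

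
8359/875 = 9 + 484/875 = 9.55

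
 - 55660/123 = -55660/123 = - 452.52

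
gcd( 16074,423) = 423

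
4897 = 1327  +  3570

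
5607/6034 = 801/862   =  0.93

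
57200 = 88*650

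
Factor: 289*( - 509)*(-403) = 13^1 * 17^2*31^1* 509^1 = 59281703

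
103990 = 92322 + 11668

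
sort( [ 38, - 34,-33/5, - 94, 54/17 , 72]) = [ - 94 , - 34, - 33/5, 54/17, 38,72]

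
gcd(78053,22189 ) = 1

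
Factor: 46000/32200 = 2^1*5^1*7^( - 1 ) = 10/7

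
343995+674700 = 1018695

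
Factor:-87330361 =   -  97^1*239^1*3767^1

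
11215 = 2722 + 8493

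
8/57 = 8/57 = 0.14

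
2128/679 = 304/97   =  3.13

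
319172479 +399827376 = 718999855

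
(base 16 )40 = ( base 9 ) 71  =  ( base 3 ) 2101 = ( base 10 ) 64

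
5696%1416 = 32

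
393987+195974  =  589961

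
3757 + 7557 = 11314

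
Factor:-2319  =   - 3^1 * 773^1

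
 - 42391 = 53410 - 95801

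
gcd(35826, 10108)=14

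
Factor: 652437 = 3^2*72493^1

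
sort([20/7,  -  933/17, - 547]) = [ - 547,  -  933/17, 20/7]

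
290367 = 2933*99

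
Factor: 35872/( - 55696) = -38/59 = - 2^1 * 19^1 * 59^( - 1)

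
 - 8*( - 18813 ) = 150504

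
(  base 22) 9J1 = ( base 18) ED5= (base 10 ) 4775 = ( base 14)1A51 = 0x12a7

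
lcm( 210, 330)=2310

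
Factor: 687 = 3^1*229^1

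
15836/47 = 336 + 44/47 = 336.94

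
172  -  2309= - 2137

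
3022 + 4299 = 7321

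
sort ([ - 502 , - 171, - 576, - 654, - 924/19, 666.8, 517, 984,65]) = [ - 654, - 576, - 502,-171, - 924/19, 65,517,666.8, 984] 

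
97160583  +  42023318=139183901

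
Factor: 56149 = 56149^1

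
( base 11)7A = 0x57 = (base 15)5C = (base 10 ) 87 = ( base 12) 73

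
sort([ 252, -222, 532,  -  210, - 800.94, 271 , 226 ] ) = [ - 800.94,- 222,  -  210, 226, 252, 271,532]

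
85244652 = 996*85587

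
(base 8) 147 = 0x67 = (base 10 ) 103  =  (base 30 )3D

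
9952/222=4976/111 = 44.83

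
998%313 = 59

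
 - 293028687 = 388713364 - 681742051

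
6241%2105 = 2031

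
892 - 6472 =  - 5580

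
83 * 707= 58681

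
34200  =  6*5700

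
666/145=666/145 = 4.59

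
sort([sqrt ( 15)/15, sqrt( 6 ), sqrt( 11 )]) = [ sqrt( 15)/15, sqrt( 6) , sqrt ( 11)] 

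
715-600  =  115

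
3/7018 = 3/7018 = 0.00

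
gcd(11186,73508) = 1598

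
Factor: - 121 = -11^2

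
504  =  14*36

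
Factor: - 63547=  - 11^1* 53^1 * 109^1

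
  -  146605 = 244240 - 390845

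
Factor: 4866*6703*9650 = 2^2*3^1*5^2*193^1*811^1*6703^1=314752100700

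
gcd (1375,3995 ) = 5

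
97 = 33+64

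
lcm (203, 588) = 17052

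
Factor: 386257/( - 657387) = - 3^( - 2 ) * 17^1*22721^1*73043^( - 1)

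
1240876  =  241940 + 998936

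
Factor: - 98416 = -2^4*6151^1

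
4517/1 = 4517 = 4517.00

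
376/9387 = 376/9387 = 0.04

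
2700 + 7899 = 10599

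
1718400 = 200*8592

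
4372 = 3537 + 835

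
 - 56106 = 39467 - 95573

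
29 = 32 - 3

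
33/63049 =33/63049 = 0.00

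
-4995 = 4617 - 9612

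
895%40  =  15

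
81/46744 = 81/46744 = 0.00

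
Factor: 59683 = 13^1*4591^1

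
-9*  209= -1881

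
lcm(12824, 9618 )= 38472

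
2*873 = 1746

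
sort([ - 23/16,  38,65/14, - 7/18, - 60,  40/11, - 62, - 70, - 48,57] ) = [ - 70, - 62, - 60, - 48, - 23/16,-7/18,40/11,65/14, 38,57 ]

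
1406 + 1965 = 3371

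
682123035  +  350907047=1033030082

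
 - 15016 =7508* ( - 2)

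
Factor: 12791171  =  67^1 * 190913^1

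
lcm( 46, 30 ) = 690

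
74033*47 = 3479551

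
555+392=947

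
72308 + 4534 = 76842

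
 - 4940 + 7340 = 2400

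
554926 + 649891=1204817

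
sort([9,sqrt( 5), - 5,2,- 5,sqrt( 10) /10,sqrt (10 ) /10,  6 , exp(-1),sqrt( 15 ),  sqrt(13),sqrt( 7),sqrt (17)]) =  [-5,-5,sqrt(10 )/10,sqrt( 10)/10, exp(-1),2,sqrt( 5),sqrt(  7 ),sqrt(13), sqrt (15) , sqrt( 17 ), 6,9]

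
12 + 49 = 61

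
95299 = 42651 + 52648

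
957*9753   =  9333621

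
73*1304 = 95192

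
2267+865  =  3132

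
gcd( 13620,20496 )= 12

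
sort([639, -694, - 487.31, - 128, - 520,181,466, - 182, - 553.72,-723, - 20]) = [-723, - 694 ,-553.72,-520, - 487.31 , - 182, - 128,-20, 181, 466,639]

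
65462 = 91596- 26134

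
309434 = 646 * 479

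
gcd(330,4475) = 5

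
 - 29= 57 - 86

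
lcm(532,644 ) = 12236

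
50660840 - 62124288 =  - 11463448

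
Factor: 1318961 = 7^1*19^1*47^1*211^1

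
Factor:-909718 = -2^1 *454859^1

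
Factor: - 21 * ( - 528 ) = 2^4 * 3^2*7^1*11^1 = 11088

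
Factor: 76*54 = 2^3*3^3*19^1=4104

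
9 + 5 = 14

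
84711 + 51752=136463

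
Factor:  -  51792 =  - 2^4*3^1* 13^1 * 83^1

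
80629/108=80629/108 = 746.56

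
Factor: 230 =2^1*5^1 * 23^1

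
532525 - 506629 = 25896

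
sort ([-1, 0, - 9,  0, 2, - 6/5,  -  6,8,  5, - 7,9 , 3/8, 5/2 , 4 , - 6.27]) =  [ - 9, - 7 ,-6.27, -6,  -  6/5,  -  1,0, 0,3/8,  2 , 5/2, 4 , 5, 8,9 ] 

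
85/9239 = 85/9239 =0.01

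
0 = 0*8995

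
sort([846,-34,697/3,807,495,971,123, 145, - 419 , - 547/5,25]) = [ - 419, - 547/5, - 34, 25,123,145 , 697/3, 495,807, 846,971]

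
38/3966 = 19/1983= 0.01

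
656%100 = 56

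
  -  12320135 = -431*28585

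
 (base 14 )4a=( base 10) 66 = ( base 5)231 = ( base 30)26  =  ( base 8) 102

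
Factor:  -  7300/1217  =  - 2^2*5^2*  73^1 *1217^( - 1)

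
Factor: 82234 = 2^1*41117^1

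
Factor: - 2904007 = -199^1*14593^1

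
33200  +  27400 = 60600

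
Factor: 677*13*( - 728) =-6407128 = - 2^3*7^1 * 13^2*677^1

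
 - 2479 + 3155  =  676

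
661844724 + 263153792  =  924998516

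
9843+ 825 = 10668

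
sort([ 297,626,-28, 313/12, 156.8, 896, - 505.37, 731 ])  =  [ - 505.37, - 28,313/12,156.8,297 , 626, 731, 896 ] 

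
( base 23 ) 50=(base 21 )5A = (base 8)163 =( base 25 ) 4f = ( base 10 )115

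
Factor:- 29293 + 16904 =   -  13^1*953^1 = -12389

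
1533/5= 1533/5 = 306.60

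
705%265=175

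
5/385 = 1/77 = 0.01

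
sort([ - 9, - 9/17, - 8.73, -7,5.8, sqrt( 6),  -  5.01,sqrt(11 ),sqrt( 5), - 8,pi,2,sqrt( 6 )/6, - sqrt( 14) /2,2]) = [ - 9, - 8.73, - 8,-7,  -  5.01, - sqrt( 14 ) /2, - 9/17, sqrt( 6 ) /6,2,  2,sqrt( 5 ), sqrt( 6 ), pi,sqrt( 11), 5.8]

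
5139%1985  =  1169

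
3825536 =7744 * 494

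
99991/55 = 99991/55   =  1818.02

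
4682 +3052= 7734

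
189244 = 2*94622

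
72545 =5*14509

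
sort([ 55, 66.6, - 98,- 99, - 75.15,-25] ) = [ - 99,-98,-75.15 , - 25, 55, 66.6] 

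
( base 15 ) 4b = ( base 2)1000111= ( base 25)2L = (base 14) 51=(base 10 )71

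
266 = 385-119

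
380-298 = 82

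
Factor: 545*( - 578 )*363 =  - 114348630 = - 2^1*3^1*5^1*11^2*17^2*109^1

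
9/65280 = 3/21760=0.00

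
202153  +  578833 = 780986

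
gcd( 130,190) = 10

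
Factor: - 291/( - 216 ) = 2^ ( - 3)*3^(-2)*97^1= 97/72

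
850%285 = 280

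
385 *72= 27720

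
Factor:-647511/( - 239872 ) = 2^(  -  8 )*3^1*101^1*937^( - 1) * 2137^1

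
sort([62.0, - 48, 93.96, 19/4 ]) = [ - 48,19/4,62.0,93.96] 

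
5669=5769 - 100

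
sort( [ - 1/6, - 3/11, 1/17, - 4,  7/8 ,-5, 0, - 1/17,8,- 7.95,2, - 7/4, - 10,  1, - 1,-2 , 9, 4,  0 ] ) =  [ - 10, -7.95,-5 ,- 4,  -  2,  -  7/4, - 1,-3/11, - 1/6,-1/17,0, 0, 1/17, 7/8, 1,2, 4,8,9 ]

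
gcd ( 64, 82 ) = 2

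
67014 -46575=20439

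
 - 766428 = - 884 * 867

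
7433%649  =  294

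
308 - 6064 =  - 5756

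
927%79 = 58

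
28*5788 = 162064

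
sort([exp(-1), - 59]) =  [ - 59, exp(  -  1)] 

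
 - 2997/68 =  - 45+63/68 = -44.07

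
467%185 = 97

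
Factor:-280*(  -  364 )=101920 = 2^5*5^1*7^2*13^1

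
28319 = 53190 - 24871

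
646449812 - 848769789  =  -202319977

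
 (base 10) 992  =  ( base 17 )376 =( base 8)1740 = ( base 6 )4332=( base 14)50C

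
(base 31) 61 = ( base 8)273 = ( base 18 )A7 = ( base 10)187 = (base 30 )67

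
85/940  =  17/188 = 0.09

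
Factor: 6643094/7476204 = 2^( - 1)*3^ ( -1) * 151^1*21997^1* 623017^(  -  1) = 3321547/3738102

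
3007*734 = 2207138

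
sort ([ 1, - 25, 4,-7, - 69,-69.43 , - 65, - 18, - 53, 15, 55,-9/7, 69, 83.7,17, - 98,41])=[- 98,-69.43, - 69,  -  65,-53, - 25,-18,  -  7  ,-9/7,  1, 4,15 , 17, 41, 55, 69,83.7 ]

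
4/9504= 1/2376 = 0.00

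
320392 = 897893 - 577501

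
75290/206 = 365 + 50/103 = 365.49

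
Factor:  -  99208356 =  - 2^2*3^1*13^1*41^1*15511^1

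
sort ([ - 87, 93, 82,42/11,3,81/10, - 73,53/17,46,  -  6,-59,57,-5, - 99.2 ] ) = [ - 99.2,  -  87, - 73,-59,-6,-5 , 3, 53/17,42/11,81/10,46, 57,82,93] 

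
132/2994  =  22/499 = 0.04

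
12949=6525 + 6424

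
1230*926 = 1138980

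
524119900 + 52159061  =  576278961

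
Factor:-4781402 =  - 2^1*107^1*22343^1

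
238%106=26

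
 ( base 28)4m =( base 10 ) 134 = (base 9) 158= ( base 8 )206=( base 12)B2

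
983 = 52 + 931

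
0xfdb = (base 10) 4059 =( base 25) 6C9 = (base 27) 5F9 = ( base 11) 3060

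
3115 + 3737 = 6852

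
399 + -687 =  - 288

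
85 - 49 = 36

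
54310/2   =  27155 = 27155.00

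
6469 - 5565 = 904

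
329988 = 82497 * 4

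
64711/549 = 64711/549 = 117.87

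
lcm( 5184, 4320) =25920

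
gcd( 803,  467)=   1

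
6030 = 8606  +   - 2576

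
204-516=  - 312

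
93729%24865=19134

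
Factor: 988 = 2^2*13^1*19^1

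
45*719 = 32355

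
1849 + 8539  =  10388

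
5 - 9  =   - 4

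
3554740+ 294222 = 3848962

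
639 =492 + 147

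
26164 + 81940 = 108104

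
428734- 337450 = 91284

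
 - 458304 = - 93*4928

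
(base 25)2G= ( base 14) 4a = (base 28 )2a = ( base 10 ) 66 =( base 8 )102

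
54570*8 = 436560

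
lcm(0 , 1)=0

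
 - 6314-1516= -7830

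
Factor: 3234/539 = 6 = 2^1*3^1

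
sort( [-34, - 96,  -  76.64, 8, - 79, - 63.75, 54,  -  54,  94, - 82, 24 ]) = [ - 96, - 82,-79 , - 76.64, - 63.75, - 54 ,-34,8,24  ,  54, 94] 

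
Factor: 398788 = 2^2 * 13^1*7669^1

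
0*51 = 0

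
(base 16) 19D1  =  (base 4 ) 1213101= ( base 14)25A1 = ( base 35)5DT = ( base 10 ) 6609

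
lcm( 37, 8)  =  296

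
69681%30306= 9069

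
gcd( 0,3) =3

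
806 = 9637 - 8831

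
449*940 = 422060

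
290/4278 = 145/2139 = 0.07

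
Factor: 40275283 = 53^1*759911^1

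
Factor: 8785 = 5^1*7^1  *251^1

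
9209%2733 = 1010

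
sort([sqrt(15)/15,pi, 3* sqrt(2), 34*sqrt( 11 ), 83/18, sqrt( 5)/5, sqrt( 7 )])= [ sqrt(15)/15,sqrt(5 )/5  ,  sqrt(7 ),  pi, 3*sqrt(2), 83/18, 34*sqrt(11 )]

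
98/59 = 98/59 = 1.66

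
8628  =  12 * 719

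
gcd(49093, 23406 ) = 1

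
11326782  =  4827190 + 6499592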